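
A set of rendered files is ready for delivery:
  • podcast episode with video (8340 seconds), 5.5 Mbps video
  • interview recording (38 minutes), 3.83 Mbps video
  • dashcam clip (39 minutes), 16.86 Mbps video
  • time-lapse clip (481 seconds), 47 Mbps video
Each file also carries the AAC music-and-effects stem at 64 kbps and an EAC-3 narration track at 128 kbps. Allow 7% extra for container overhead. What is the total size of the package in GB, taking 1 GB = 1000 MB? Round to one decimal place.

Audio total: 64 + 128 = 192 kbps = 0.192 Mbps.
podcast episode with video: 5.692 Mbps × 8340 s × 1.07 = 50794.3 Mb
interview recording: 4.022 Mbps × 2280 s × 1.07 = 9812.1 Mb
dashcam clip: 17.052 Mbps × 2340 s × 1.07 = 42694.8 Mb
time-lapse clip: 47.192 Mbps × 481 s × 1.07 = 24288.3 Mb
Total: 127589.4 Mb = 15948.7 MB.
= 15.95 GB.

15.9 GB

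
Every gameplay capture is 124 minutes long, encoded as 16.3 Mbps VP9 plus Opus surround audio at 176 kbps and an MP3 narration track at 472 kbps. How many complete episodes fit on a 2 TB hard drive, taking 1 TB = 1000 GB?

124 min = 7440 s
Audio total: 176 + 472 = 648 kbps = 0.648 Mbps.
Total bitrate: 16.948 Mbps.
Per item: 16.948 Mbps × 7440 s = 126,093 Mb = 15,762 MB.
Capacity: 2 TB = 16,000,000 Mb; 126.89 items → 126 complete.

126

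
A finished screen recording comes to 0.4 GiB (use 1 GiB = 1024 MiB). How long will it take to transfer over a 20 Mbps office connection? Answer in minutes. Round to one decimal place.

2.9 minutes

File: 0.4 GiB = 3436.0 Mb.
At 20 Mbps: 3436.0 / 20 = 171.8 s ≈ 2.86 minutes.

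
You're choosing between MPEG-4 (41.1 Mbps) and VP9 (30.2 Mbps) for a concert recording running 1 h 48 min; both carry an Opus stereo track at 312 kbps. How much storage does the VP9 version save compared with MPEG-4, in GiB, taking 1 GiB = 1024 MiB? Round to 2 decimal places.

1 h 48 min = 108 min = 6480 s
Audio: 312 kbps = 0.312 Mbps.
MPEG-4: 41.412 Mbps × 6480 s = 268349.8 Mb = 31.240 GiB.
VP9: 30.512 Mbps × 6480 s = 197717.8 Mb = 23.017 GiB.
Saving: 31.240 − 23.017 = 8.223 GiB.

8.22 GiB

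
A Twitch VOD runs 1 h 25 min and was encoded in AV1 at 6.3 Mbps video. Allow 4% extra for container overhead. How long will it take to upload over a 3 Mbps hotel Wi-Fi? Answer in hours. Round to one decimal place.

1 h 25 min = 85 min = 5100 s
File: 6.300 Mbps × 5100 s = 32130.0 Mb.
With 4% container overhead: ×1.04. → 33415.2 Mb.
At 3 Mbps: 33415.2 / 3 = 11138.4 s ≈ 3.09 hours.

3.1 hours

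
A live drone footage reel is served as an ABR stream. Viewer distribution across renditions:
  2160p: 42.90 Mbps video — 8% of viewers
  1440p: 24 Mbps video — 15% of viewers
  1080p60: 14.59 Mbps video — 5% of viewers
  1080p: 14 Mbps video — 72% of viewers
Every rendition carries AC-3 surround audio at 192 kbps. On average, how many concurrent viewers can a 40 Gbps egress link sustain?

Audio: 192 kbps = 0.192 Mbps.
Average per-viewer bitrate: 0.08×43.092 + 0.15×24.192 + 0.05×14.782 + 0.72×14.192 = 18.034 Mbps.
40 Gbps = 40,000 Mbps; 40,000 / 18.034 = 2218.09 → 2218.

2218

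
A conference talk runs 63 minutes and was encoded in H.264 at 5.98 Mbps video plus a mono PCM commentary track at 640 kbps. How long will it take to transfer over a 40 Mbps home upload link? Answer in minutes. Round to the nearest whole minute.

10 minutes

63 min = 3780 s
Audio: 640 kbps = 0.640 Mbps.
Total bitrate: 6.620 Mbps.
File: 6.620 Mbps × 3780 s = 25023.6 Mb.
At 40 Mbps: 25023.6 / 40 = 625.6 s ≈ 10.4 minutes.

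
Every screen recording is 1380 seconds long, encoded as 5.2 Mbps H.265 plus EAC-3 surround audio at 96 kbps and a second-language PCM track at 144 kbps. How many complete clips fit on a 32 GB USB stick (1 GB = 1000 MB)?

Audio total: 96 + 144 = 240 kbps = 0.240 Mbps.
Total bitrate: 5.440 Mbps.
Per item: 5.440 Mbps × 1380 s = 7,507 Mb = 938.4 MB.
Capacity: 32 GB = 256,000 Mb; 34.10 items → 34 complete.

34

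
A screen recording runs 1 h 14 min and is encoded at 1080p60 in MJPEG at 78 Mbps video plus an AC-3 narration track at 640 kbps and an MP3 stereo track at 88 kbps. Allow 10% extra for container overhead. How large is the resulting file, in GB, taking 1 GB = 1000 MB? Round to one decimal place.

48.1 GB

1 h 14 min = 74 min = 4440 s
Audio total: 640 + 88 = 728 kbps = 0.728 Mbps.
Total bitrate: 78 + 0.728 = 78.728 Mbps.
Stream data: 78.728 Mbps × 4440 s = 349552.3 Mb.
With 10% container overhead: ×1.10.
384,508 Mb ÷ 8 = 48,063 MB → 48.06 GB.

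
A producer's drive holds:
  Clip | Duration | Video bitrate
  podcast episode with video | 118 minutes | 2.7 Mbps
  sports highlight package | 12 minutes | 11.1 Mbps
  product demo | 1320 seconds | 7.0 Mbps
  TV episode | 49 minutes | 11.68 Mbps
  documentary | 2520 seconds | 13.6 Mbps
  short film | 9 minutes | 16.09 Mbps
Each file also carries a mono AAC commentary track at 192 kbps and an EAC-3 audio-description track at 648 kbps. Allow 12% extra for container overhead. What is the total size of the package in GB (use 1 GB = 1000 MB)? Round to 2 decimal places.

Audio total: 192 + 648 = 840 kbps = 0.840 Mbps.
podcast episode with video: 3.540 Mbps × 7080 s × 1.12 = 28070.8 Mb
sports highlight package: 11.940 Mbps × 720 s × 1.12 = 9628.4 Mb
product demo: 7.840 Mbps × 1320 s × 1.12 = 11590.7 Mb
TV episode: 12.520 Mbps × 2940 s × 1.12 = 41225.9 Mb
documentary: 14.440 Mbps × 2520 s × 1.12 = 40755.5 Mb
short film: 16.930 Mbps × 540 s × 1.12 = 10239.3 Mb
Total: 141510.4 Mb = 17688.8 MB.
= 17.69 GB.

17.69 GB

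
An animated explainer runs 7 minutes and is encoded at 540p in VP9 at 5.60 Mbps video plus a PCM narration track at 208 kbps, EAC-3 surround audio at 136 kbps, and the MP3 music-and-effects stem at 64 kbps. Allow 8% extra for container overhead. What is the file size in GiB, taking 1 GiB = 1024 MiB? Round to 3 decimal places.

7 min = 420 s
Audio total: 208 + 136 + 64 = 408 kbps = 0.408 Mbps.
Total bitrate: 5.60 + 0.408 = 6.008 Mbps.
Stream data: 6.008 Mbps × 420 s = 2523.4 Mb.
With 8% container overhead: ×1.08.
2,725 Mb = 340,653,600 bytes ÷ 1,073,741,824 = 0.3173 GiB.

0.317 GiB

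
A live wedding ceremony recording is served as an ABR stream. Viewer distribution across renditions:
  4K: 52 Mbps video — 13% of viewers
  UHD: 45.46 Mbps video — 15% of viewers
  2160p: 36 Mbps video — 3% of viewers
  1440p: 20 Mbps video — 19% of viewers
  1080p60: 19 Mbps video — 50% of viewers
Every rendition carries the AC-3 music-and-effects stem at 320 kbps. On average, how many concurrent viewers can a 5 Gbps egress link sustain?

Audio: 320 kbps = 0.320 Mbps.
Average per-viewer bitrate: 0.13×52.320 + 0.15×45.780 + 0.03×36.320 + 0.19×20.320 + 0.50×19.320 = 28.279 Mbps.
5 Gbps = 5,000 Mbps; 5,000 / 28.279 = 176.81 → 176.

176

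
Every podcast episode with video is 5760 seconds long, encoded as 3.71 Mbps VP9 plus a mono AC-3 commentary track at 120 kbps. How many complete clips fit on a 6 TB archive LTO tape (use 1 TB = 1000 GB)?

2175

Audio: 120 kbps = 0.120 Mbps.
Total bitrate: 3.830 Mbps.
Per item: 3.830 Mbps × 5760 s = 22,061 Mb = 2,758 MB.
Capacity: 6 TB = 48,000,000 Mb; 2175.81 items → 2175 complete.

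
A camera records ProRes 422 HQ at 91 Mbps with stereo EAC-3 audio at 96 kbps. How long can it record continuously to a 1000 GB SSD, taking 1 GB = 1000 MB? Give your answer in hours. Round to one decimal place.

Audio: 96 kbps = 0.096 Mbps.
Total bitrate: 91 + 0.096 = 91.096 Mbps.
Capacity: 1000 GB = 8,000,000 Mb.
Recording time: 8,000,000 / 91.096 = 87,819 s ≈ 24.4 hours.

24.4 hours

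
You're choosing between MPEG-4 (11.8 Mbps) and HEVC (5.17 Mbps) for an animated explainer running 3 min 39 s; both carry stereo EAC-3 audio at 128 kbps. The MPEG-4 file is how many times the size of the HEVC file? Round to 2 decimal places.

2.25

3 min 39 s = 219 s
Audio: 128 kbps = 0.128 Mbps.
MPEG-4: 11.928 Mbps × 219 s = 2612.2 Mb = 326.529 MB.
HEVC: 5.298 Mbps × 219 s = 1160.3 Mb = 145.033 MB.
Ratio: 326.529 / 145.033 = 2.251.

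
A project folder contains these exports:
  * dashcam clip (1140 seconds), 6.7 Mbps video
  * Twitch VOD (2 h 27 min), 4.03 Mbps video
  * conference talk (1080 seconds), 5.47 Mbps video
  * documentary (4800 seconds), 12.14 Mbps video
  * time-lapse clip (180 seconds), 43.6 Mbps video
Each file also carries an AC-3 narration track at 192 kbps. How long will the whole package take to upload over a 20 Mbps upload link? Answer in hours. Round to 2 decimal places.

Audio: 192 kbps = 0.192 Mbps.
dashcam clip: 6.892 Mbps × 1140 s = 7856.9 Mb
Twitch VOD: 4.222 Mbps × 8820 s = 37238.0 Mb
conference talk: 5.662 Mbps × 1080 s = 6115.0 Mb
documentary: 12.332 Mbps × 4800 s = 59193.6 Mb
time-lapse clip: 43.792 Mbps × 180 s = 7882.6 Mb
Total: 118286.0 Mb = 14785.8 MB.
At 20 Mbps: 118286.0 / 20 = 5914 s ≈ 1.64 hours.

1.64 hours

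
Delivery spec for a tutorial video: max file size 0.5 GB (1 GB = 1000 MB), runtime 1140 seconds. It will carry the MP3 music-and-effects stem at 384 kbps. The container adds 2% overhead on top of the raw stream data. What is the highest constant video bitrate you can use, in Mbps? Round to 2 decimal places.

3.06 Mbps

Budget: 0.5 GB = 4000.0 Mb.
Stream payload after overhead: 4000.0 / 1.02 = 3921.6 Mb.
Total bitrate budget: 3921.6 Mb / 1140 s = 3.440 Mbps.
Audio: 384 kbps = 0.384 Mbps.
Video: 3.440 − 0.384 = 3.056 Mbps.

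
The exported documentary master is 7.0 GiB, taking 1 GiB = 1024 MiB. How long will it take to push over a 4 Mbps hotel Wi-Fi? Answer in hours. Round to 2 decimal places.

File: 7.0 GiB = 60129.5 Mb.
At 4 Mbps: 60129.5 / 4 = 15032.4 s ≈ 4.18 hours.

4.18 hours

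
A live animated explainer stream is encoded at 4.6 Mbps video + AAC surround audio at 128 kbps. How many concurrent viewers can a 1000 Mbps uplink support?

211

Audio: 128 kbps = 0.128 Mbps.
Per-viewer media rate: 4.728 Mbps.
1000 Mbps = 1,000 Mbps; 1,000 / 4.728 = 211.51 → 211 viewers.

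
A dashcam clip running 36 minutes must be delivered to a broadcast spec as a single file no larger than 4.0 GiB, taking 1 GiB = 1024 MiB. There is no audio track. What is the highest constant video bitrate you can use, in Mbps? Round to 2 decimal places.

15.91 Mbps

Budget: 4.0 GiB = 34359.7 Mb.
36 min = 2160 s
Total bitrate budget: 34359.7 Mb / 2160 s = 15.907 Mbps.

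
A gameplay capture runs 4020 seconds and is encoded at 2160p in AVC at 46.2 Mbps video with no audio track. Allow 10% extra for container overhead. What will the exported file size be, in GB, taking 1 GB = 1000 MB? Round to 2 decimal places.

25.54 GB

Total bitrate: 46.2 Mbps.
Stream data: 46.200 Mbps × 4020 s = 185724.0 Mb.
With 10% container overhead: ×1.10.
204,296 Mb ÷ 8 = 25,537 MB → 25.54 GB.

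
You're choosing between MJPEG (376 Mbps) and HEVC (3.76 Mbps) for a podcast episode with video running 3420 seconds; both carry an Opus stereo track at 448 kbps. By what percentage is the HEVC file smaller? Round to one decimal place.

Audio: 448 kbps = 0.448 Mbps.
MJPEG: 376.448 Mbps × 3420 s = 1287452.2 Mb = 160.932 GB.
HEVC: 4.208 Mbps × 3420 s = 14391.4 Mb = 1.799 GB.
Reduction: (1 − 1.799/160.932) × 100 = 98.88%.

98.9%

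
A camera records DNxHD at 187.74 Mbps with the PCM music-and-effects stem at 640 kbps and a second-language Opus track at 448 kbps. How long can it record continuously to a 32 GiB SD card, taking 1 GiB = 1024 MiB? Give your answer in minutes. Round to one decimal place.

Audio total: 640 + 448 = 1088 kbps = 1.088 Mbps.
Total bitrate: 187.74 + 1.088 = 188.828 Mbps.
Capacity: 32 GiB = 274,878 Mb.
Recording time: 274,878 / 188.828 = 1,456 s ≈ 24.3 minutes.

24.3 minutes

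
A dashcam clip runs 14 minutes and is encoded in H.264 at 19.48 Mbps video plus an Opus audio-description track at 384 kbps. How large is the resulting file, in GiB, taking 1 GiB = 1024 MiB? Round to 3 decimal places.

14 min = 840 s
Audio: 384 kbps = 0.384 Mbps.
Total bitrate: 19.48 + 0.384 = 19.864 Mbps.
Stream data: 19.864 Mbps × 840 s = 16685.8 Mb.
16,686 Mb = 2,085,720,000 bytes ÷ 1,073,741,824 = 1.942 GiB.

1.942 GiB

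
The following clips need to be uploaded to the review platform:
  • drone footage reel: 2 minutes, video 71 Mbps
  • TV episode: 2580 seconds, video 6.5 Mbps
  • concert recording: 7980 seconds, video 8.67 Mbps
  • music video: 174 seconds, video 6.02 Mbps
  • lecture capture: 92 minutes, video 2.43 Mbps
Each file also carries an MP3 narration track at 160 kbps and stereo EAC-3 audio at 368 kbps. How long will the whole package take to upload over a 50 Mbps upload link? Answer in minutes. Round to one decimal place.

39.2 minutes

Audio total: 160 + 368 = 528 kbps = 0.528 Mbps.
drone footage reel: 71.528 Mbps × 120 s = 8583.4 Mb
TV episode: 7.028 Mbps × 2580 s = 18132.2 Mb
concert recording: 9.198 Mbps × 7980 s = 73400.0 Mb
music video: 6.548 Mbps × 174 s = 1139.4 Mb
lecture capture: 2.958 Mbps × 5520 s = 16328.2 Mb
Total: 117583.2 Mb = 14697.9 MB.
At 50 Mbps: 117583.2 / 50 = 2352 s ≈ 39.2 minutes.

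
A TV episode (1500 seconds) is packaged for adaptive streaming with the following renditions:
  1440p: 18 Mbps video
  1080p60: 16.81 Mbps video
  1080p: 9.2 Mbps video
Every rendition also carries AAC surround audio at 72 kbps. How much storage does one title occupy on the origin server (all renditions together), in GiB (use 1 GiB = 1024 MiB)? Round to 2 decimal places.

7.72 GiB

Audio: 72 kbps = 0.072 Mbps.
Sum of rendition bitrates: (18+0.072) + (16.81+0.072) + (9.2+0.072) = 44.226 Mbps.
× 1500 s = 66,339 Mb = 8,292 MB = 7.723 GiB.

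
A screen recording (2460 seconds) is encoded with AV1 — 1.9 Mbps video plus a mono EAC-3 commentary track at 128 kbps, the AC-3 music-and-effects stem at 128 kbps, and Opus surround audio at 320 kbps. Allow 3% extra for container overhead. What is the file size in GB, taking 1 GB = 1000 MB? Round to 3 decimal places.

Audio total: 128 + 128 + 320 = 576 kbps = 0.576 Mbps.
Total bitrate: 1.9 + 0.576 = 2.476 Mbps.
Stream data: 2.476 Mbps × 2460 s = 6091.0 Mb.
With 3% container overhead: ×1.03.
6,274 Mb ÷ 8 = 784.2 MB → 0.7842 GB.

0.784 GB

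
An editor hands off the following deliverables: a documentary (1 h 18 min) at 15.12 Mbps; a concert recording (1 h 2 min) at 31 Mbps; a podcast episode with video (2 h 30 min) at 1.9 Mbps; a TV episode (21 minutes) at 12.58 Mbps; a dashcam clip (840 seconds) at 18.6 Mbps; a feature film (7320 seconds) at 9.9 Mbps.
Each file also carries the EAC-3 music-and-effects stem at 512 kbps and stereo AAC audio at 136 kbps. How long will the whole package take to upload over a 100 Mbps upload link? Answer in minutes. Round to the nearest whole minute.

54 minutes

Audio total: 512 + 136 = 648 kbps = 0.648 Mbps.
documentary: 15.768 Mbps × 4680 s = 73794.2 Mb
concert recording: 31.648 Mbps × 3720 s = 117730.6 Mb
podcast episode with video: 2.548 Mbps × 9000 s = 22932.0 Mb
TV episode: 13.228 Mbps × 1260 s = 16667.3 Mb
dashcam clip: 19.248 Mbps × 840 s = 16168.3 Mb
feature film: 10.548 Mbps × 7320 s = 77211.4 Mb
Total: 324503.8 Mb = 40563.0 MB.
At 100 Mbps: 324503.8 / 100 = 3245 s ≈ 54.1 minutes.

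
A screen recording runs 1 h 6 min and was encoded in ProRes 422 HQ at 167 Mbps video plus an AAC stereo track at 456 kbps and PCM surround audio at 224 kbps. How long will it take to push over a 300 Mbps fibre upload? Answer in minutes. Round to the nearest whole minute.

1 h 6 min = 66 min = 3960 s
Audio total: 456 + 224 = 680 kbps = 0.680 Mbps.
Total bitrate: 167.680 Mbps.
File: 167.680 Mbps × 3960 s = 664012.8 Mb.
At 300 Mbps: 664012.8 / 300 = 2213.4 s ≈ 36.9 minutes.

37 minutes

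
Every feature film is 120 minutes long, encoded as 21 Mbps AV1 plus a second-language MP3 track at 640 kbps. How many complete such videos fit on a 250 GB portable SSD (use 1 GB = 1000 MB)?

12

120 min = 7200 s
Audio: 640 kbps = 0.640 Mbps.
Total bitrate: 21.640 Mbps.
Per item: 21.640 Mbps × 7200 s = 155,808 Mb = 19,476 MB.
Capacity: 250 GB = 2,000,000 Mb; 12.84 items → 12 complete.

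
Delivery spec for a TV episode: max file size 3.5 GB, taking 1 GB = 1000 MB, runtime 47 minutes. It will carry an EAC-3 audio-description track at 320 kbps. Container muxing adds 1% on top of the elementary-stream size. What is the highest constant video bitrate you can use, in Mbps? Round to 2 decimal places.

9.51 Mbps

Budget: 3.5 GB = 28000.0 Mb.
Stream payload after overhead: 28000.0 / 1.01 = 27722.8 Mb.
47 min = 2820 s
Total bitrate budget: 27722.8 Mb / 2820 s = 9.831 Mbps.
Audio: 320 kbps = 0.320 Mbps.
Video: 9.831 − 0.320 = 9.511 Mbps.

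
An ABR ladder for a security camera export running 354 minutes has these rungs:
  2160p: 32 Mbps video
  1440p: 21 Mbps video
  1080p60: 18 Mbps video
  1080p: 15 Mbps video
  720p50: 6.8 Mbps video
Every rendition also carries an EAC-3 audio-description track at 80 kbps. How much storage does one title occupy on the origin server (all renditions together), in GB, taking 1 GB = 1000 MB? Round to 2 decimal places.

354 min = 21240 s
Audio: 80 kbps = 0.080 Mbps.
Sum of rendition bitrates: (32+0.080) + (21+0.080) + (18+0.080) + (15+0.080) + (6.8+0.080) = 93.200 Mbps.
× 21240 s = 1,979,568 Mb = 247,446 MB = 247.4 GB.

247.45 GB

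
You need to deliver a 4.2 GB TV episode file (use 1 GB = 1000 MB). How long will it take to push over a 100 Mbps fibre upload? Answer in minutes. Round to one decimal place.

5.6 minutes

File: 4.2 GB = 33600.0 Mb.
At 100 Mbps: 33600.0 / 100 = 336.0 s ≈ 5.6 minutes.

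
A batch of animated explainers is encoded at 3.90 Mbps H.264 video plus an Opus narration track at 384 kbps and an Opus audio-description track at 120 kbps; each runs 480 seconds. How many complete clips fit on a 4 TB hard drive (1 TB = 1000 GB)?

Audio total: 384 + 120 = 504 kbps = 0.504 Mbps.
Total bitrate: 4.404 Mbps.
Per item: 4.404 Mbps × 480 s = 2,114 Mb = 264.2 MB.
Capacity: 4 TB = 32,000,000 Mb; 15137.75 items → 15137 complete.

15137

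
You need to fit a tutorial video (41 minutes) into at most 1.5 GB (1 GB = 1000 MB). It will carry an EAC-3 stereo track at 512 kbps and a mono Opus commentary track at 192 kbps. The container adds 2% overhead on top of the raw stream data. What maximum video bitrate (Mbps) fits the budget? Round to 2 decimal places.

Budget: 1.5 GB = 12000.0 Mb.
Stream payload after overhead: 12000.0 / 1.02 = 11764.7 Mb.
41 min = 2460 s
Total bitrate budget: 11764.7 Mb / 2460 s = 4.782 Mbps.
Audio total: 512 + 192 = 704 kbps = 0.704 Mbps.
Video: 4.782 − 0.704 = 4.078 Mbps.

4.08 Mbps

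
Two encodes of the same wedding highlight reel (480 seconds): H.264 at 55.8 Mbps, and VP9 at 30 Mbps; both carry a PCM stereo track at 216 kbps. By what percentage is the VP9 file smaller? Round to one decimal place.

Audio: 216 kbps = 0.216 Mbps.
H.264: 56.016 Mbps × 480 s = 26887.7 Mb = 3.361 GB.
VP9: 30.216 Mbps × 480 s = 14503.7 Mb = 1.813 GB.
Reduction: (1 − 1.813/3.361) × 100 = 46.06%.

46.1%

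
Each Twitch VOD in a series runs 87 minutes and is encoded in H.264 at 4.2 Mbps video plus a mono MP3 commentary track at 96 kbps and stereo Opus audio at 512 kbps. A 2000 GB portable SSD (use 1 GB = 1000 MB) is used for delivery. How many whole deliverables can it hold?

87 min = 5220 s
Audio total: 96 + 512 = 608 kbps = 0.608 Mbps.
Total bitrate: 4.808 Mbps.
Per item: 4.808 Mbps × 5220 s = 25,098 Mb = 3,137 MB.
Capacity: 2000 GB = 16,000,000 Mb; 637.51 items → 637 complete.

637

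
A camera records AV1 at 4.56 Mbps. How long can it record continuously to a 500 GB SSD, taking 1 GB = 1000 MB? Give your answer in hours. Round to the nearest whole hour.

244 hours

Capacity: 500 GB = 4,000,000 Mb.
Recording time: 4,000,000 / 4.560 = 877,193 s ≈ 244 hours.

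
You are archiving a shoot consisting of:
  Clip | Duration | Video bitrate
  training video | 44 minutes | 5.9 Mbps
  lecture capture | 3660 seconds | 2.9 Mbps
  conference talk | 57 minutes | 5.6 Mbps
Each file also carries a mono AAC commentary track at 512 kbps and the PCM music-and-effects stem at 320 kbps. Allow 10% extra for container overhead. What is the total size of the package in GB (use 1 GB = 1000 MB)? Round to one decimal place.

7.3 GB

Audio total: 512 + 320 = 832 kbps = 0.832 Mbps.
training video: 6.732 Mbps × 2640 s × 1.10 = 19549.7 Mb
lecture capture: 3.732 Mbps × 3660 s × 1.10 = 15025.0 Mb
conference talk: 6.432 Mbps × 3420 s × 1.10 = 24197.2 Mb
Total: 58771.9 Mb = 7346.5 MB.
= 7.346 GB.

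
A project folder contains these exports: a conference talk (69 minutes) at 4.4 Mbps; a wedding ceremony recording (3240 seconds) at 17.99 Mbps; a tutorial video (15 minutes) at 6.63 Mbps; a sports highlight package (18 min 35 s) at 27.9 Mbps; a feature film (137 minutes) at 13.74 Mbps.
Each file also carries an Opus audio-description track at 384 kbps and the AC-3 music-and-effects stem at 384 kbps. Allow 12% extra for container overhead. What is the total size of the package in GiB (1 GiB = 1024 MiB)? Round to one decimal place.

31.3 GiB

Audio total: 384 + 384 = 768 kbps = 0.768 Mbps.
conference talk: 5.168 Mbps × 4140 s × 1.12 = 23963.0 Mb
wedding ceremony recording: 18.758 Mbps × 3240 s × 1.12 = 68069.0 Mb
tutorial video: 7.398 Mbps × 900 s × 1.12 = 7457.2 Mb
sports highlight package: 28.668 Mbps × 1115 s × 1.12 = 35800.6 Mb
feature film: 14.508 Mbps × 8220 s × 1.12 = 133566.5 Mb
Total: 268856.2 Mb = 33607.0 MB.
= 31.30 GiB.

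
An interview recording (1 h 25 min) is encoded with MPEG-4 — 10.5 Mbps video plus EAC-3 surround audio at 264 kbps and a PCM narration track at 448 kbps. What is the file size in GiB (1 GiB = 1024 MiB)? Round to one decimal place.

1 h 25 min = 85 min = 5100 s
Audio total: 264 + 448 = 712 kbps = 0.712 Mbps.
Total bitrate: 10.5 + 0.712 = 11.212 Mbps.
Stream data: 11.212 Mbps × 5100 s = 57181.2 Mb.
57,181 Mb = 7,147,650,000 bytes ÷ 1,073,741,824 = 6.657 GiB.

6.7 GiB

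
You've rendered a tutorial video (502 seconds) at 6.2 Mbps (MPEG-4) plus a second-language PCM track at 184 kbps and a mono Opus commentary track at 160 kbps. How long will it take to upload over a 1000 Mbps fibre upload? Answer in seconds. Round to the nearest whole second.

Audio total: 184 + 160 = 344 kbps = 0.344 Mbps.
Total bitrate: 6.544 Mbps.
File: 6.544 Mbps × 502 s = 3285.1 Mb.
At 1000 Mbps: 3285.1 / 1000 = 3.3 s ≈ 3.29 seconds.

3 seconds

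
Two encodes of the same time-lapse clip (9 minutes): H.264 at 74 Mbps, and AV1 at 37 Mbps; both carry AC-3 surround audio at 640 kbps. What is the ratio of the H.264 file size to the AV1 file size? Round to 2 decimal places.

1.98

9 min = 540 s
Audio: 640 kbps = 0.640 Mbps.
H.264: 74.640 Mbps × 540 s = 40305.6 Mb = 5.038 GB.
AV1: 37.640 Mbps × 540 s = 20325.6 Mb = 2.541 GB.
Ratio: 5.038 / 2.541 = 1.983.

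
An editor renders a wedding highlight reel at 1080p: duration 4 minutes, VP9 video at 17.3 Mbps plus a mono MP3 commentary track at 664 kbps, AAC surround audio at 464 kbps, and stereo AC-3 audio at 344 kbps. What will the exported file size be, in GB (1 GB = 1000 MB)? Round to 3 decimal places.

0.563 GB

4 min = 240 s
Audio total: 664 + 464 + 344 = 1472 kbps = 1.472 Mbps.
Total bitrate: 17.3 + 1.472 = 18.772 Mbps.
Stream data: 18.772 Mbps × 240 s = 4505.3 Mb.
4,505 Mb ÷ 8 = 563.2 MB → 0.5632 GB.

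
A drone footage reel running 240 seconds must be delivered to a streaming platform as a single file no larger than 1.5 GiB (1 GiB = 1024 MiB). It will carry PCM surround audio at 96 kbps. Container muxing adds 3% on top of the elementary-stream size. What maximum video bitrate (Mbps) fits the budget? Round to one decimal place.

52.0 Mbps

Budget: 1.5 GiB = 12884.9 Mb.
Stream payload after overhead: 12884.9 / 1.03 = 12509.6 Mb.
Total bitrate budget: 12509.6 Mb / 240 s = 52.123 Mbps.
Audio: 96 kbps = 0.096 Mbps.
Video: 52.123 − 0.096 = 52.027 Mbps.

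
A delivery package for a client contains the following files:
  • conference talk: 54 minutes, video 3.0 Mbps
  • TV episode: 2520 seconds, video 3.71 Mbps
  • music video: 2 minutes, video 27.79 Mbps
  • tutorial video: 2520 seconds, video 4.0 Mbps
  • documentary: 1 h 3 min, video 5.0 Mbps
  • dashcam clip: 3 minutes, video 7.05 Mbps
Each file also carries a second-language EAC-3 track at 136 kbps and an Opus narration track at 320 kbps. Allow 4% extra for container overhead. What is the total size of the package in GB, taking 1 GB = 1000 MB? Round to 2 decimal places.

Audio total: 136 + 320 = 456 kbps = 0.456 Mbps.
conference talk: 3.456 Mbps × 3240 s × 1.04 = 11645.3 Mb
TV episode: 4.166 Mbps × 2520 s × 1.04 = 10918.3 Mb
music video: 28.246 Mbps × 120 s × 1.04 = 3525.1 Mb
tutorial video: 4.456 Mbps × 2520 s × 1.04 = 11678.3 Mb
documentary: 5.456 Mbps × 3780 s × 1.04 = 21448.6 Mb
dashcam clip: 7.506 Mbps × 180 s × 1.04 = 1405.1 Mb
Total: 60620.7 Mb = 7577.6 MB.
= 7.578 GB.

7.58 GB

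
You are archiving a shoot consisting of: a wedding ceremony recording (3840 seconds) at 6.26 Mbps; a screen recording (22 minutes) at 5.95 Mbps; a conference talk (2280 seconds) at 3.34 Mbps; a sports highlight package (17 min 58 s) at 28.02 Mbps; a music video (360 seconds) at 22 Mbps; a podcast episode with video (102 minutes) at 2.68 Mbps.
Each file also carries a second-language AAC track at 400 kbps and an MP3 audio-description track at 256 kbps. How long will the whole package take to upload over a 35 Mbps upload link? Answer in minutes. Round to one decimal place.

49.5 minutes

Audio total: 400 + 256 = 656 kbps = 0.656 Mbps.
wedding ceremony recording: 6.916 Mbps × 3840 s = 26557.4 Mb
screen recording: 6.606 Mbps × 1320 s = 8719.9 Mb
conference talk: 3.996 Mbps × 2280 s = 9110.9 Mb
sports highlight package: 28.676 Mbps × 1078 s = 30912.7 Mb
music video: 22.656 Mbps × 360 s = 8156.2 Mb
podcast episode with video: 3.336 Mbps × 6120 s = 20416.3 Mb
Total: 103873.4 Mb = 12984.2 MB.
At 35 Mbps: 103873.4 / 35 = 2968 s ≈ 49.5 minutes.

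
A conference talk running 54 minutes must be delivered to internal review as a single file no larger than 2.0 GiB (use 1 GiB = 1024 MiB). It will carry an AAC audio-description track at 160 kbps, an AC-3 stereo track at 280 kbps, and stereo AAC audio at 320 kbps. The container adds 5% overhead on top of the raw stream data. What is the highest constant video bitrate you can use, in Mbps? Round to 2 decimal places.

Budget: 2.0 GiB = 17179.9 Mb.
Stream payload after overhead: 17179.9 / 1.05 = 16361.8 Mb.
54 min = 3240 s
Total bitrate budget: 16361.8 Mb / 3240 s = 5.050 Mbps.
Audio total: 160 + 280 + 320 = 760 kbps = 0.760 Mbps.
Video: 5.050 − 0.760 = 4.290 Mbps.

4.29 Mbps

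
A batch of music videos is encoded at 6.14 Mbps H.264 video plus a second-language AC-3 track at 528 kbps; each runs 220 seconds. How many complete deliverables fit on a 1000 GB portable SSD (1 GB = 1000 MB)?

5453

Audio: 528 kbps = 0.528 Mbps.
Total bitrate: 6.668 Mbps.
Per item: 6.668 Mbps × 220 s = 1,467 Mb = 183.4 MB.
Capacity: 1000 GB = 8,000,000 Mb; 5453.45 items → 5453 complete.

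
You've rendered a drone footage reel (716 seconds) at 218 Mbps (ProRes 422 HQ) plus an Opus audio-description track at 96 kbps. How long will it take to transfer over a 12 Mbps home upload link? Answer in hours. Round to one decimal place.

Audio: 96 kbps = 0.096 Mbps.
Total bitrate: 218.096 Mbps.
File: 218.096 Mbps × 716 s = 156156.7 Mb.
At 12 Mbps: 156156.7 / 12 = 13013.1 s ≈ 3.61 hours.

3.6 hours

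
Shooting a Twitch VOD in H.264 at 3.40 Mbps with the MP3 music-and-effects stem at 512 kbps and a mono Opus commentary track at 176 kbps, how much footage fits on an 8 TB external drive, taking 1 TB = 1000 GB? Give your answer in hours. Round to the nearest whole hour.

Audio total: 512 + 176 = 688 kbps = 0.688 Mbps.
Total bitrate: 3.40 + 0.688 = 4.088 Mbps.
Capacity: 8 TB = 64,000,000 Mb.
Recording time: 64,000,000 / 4.088 = 15,655,577 s ≈ 4,349 hours.

4349 hours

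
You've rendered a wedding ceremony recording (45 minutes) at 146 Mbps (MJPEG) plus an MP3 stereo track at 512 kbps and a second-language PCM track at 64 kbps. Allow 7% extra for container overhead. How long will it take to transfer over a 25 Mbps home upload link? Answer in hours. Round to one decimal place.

4.7 hours

45 min = 2700 s
Audio total: 512 + 64 = 576 kbps = 0.576 Mbps.
Total bitrate: 146.576 Mbps.
File: 146.576 Mbps × 2700 s = 395755.2 Mb.
With 7% container overhead: ×1.07. → 423458.1 Mb.
At 25 Mbps: 423458.1 / 25 = 16938.3 s ≈ 4.71 hours.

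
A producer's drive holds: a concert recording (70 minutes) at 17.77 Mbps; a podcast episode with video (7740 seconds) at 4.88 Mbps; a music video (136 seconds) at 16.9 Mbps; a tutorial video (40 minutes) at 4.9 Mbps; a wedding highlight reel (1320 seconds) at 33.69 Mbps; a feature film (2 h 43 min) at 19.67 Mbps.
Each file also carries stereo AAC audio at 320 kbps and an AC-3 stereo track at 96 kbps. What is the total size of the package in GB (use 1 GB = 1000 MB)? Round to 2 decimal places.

Audio total: 320 + 96 = 416 kbps = 0.416 Mbps.
concert recording: 18.186 Mbps × 4200 s = 76381.2 Mb
podcast episode with video: 5.296 Mbps × 7740 s = 40991.0 Mb
music video: 17.316 Mbps × 136 s = 2355.0 Mb
tutorial video: 5.316 Mbps × 2400 s = 12758.4 Mb
wedding highlight reel: 34.106 Mbps × 1320 s = 45019.9 Mb
feature film: 20.086 Mbps × 9780 s = 196441.1 Mb
Total: 373946.6 Mb = 46743.3 MB.
= 46.74 GB.

46.74 GB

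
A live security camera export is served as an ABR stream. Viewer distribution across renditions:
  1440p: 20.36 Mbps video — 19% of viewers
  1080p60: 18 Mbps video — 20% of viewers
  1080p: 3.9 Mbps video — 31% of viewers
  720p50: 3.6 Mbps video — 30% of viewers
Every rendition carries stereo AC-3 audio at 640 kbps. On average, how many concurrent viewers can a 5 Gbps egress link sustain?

480

Audio: 640 kbps = 0.640 Mbps.
Average per-viewer bitrate: 0.19×21.000 + 0.20×18.640 + 0.31×4.540 + 0.30×4.240 = 10.397 Mbps.
5 Gbps = 5,000 Mbps; 5,000 / 10.397 = 480.89 → 480.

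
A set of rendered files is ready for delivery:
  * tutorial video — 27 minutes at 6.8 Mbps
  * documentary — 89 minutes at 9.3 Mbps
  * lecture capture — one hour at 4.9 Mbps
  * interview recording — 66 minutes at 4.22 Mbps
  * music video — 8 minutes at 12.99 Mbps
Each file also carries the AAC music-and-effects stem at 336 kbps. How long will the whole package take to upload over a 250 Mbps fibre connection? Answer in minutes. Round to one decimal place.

Audio: 336 kbps = 0.336 Mbps.
tutorial video: 7.136 Mbps × 1620 s = 11560.3 Mb
documentary: 9.636 Mbps × 5340 s = 51456.2 Mb
lecture capture: 5.236 Mbps × 3600 s = 18849.6 Mb
interview recording: 4.556 Mbps × 3960 s = 18041.8 Mb
music video: 13.326 Mbps × 480 s = 6396.5 Mb
Total: 106304.4 Mb = 13288.0 MB.
At 250 Mbps: 106304.4 / 250 = 425 s ≈ 7.09 minutes.

7.1 minutes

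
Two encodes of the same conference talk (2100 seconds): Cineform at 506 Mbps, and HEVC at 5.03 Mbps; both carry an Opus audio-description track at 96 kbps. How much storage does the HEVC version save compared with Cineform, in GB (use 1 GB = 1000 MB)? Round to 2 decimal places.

Audio: 96 kbps = 0.096 Mbps.
Cineform: 506.096 Mbps × 2100 s = 1062801.6 Mb = 132.850 GB.
HEVC: 5.126 Mbps × 2100 s = 10764.6 Mb = 1.346 GB.
Saving: 132.850 − 1.346 = 131.505 GB.

131.50 GB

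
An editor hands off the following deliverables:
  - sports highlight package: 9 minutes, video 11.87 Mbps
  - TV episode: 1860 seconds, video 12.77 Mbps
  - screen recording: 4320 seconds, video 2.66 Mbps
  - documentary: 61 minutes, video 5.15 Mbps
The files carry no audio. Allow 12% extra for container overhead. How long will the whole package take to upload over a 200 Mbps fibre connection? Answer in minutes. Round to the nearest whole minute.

sports highlight package: 11.870 Mbps × 540 s × 1.12 = 7179.0 Mb
TV episode: 12.770 Mbps × 1860 s × 1.12 = 26602.5 Mb
screen recording: 2.660 Mbps × 4320 s × 1.12 = 12870.1 Mb
documentary: 5.150 Mbps × 3660 s × 1.12 = 21110.9 Mb
Total: 67762.5 Mb = 8470.3 MB.
At 200 Mbps: 67762.5 / 200 = 339 s ≈ 5.65 minutes.

6 minutes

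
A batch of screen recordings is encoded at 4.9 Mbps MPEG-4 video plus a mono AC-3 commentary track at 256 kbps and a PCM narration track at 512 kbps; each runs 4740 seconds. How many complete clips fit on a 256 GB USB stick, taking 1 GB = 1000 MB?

Audio total: 256 + 512 = 768 kbps = 0.768 Mbps.
Total bitrate: 5.668 Mbps.
Per item: 5.668 Mbps × 4740 s = 26,866 Mb = 3,358 MB.
Capacity: 256 GB = 2,048,000 Mb; 76.23 items → 76 complete.

76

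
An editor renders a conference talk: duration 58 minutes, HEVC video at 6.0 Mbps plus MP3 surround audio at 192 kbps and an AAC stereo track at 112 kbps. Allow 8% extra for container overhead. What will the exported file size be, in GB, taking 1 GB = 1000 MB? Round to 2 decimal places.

2.96 GB

58 min = 3480 s
Audio total: 192 + 112 = 304 kbps = 0.304 Mbps.
Total bitrate: 6.0 + 0.304 = 6.304 Mbps.
Stream data: 6.304 Mbps × 3480 s = 21937.9 Mb.
With 8% container overhead: ×1.08.
23,693 Mb ÷ 8 = 2,962 MB → 2.962 GB.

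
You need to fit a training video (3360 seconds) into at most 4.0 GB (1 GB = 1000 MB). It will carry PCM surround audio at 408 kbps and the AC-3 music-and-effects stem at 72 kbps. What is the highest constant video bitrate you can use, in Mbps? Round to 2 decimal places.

Budget: 4.0 GB = 32000.0 Mb.
Total bitrate budget: 32000.0 Mb / 3360 s = 9.524 Mbps.
Audio total: 408 + 72 = 480 kbps = 0.480 Mbps.
Video: 9.524 − 0.480 = 9.044 Mbps.

9.04 Mbps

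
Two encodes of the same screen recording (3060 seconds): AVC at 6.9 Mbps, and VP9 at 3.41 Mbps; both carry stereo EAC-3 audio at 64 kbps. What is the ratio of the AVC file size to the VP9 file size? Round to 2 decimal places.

Audio: 64 kbps = 0.064 Mbps.
AVC: 6.964 Mbps × 3060 s = 21309.8 Mb = 2.664 GB.
VP9: 3.474 Mbps × 3060 s = 10630.4 Mb = 1.329 GB.
Ratio: 2.664 / 1.329 = 2.005.

2.00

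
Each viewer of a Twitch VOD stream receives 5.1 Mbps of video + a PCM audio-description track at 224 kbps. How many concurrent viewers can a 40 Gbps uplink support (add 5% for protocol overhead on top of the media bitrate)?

Audio: 224 kbps = 0.224 Mbps.
Per-viewer media rate: 5.324 Mbps.
On the wire with 5% overhead: 5.590 Mbps.
40 Gbps = 40,000 Mbps; 40,000 / 5.590 = 7155.38 → 7155 viewers.

7155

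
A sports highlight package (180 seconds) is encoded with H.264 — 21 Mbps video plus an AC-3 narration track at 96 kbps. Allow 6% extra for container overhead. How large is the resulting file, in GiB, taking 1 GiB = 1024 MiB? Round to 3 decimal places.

0.469 GiB

Audio: 96 kbps = 0.096 Mbps.
Total bitrate: 21 + 0.096 = 21.096 Mbps.
Stream data: 21.096 Mbps × 180 s = 3797.3 Mb.
With 6% container overhead: ×1.06.
4,025 Mb = 503,139,600 bytes ÷ 1,073,741,824 = 0.4686 GiB.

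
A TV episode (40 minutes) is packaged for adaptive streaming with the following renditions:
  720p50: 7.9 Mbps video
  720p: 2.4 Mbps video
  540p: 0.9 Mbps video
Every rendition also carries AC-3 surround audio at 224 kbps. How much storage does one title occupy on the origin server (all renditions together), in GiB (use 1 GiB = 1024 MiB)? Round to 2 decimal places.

3.32 GiB

40 min = 2400 s
Audio: 224 kbps = 0.224 Mbps.
Sum of rendition bitrates: (7.9+0.224) + (2.4+0.224) + (0.9+0.224) = 11.872 Mbps.
× 2400 s = 28,493 Mb = 3,562 MB = 3.317 GiB.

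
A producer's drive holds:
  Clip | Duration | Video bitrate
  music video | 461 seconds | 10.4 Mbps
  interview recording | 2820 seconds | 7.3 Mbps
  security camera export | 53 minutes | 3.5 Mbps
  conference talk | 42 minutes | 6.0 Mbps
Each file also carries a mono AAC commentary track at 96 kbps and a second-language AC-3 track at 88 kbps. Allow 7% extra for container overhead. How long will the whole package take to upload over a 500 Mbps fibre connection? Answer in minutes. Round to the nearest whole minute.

2 minutes

Audio total: 96 + 88 = 184 kbps = 0.184 Mbps.
music video: 10.584 Mbps × 461 s × 1.07 = 5220.8 Mb
interview recording: 7.484 Mbps × 2820 s × 1.07 = 22582.2 Mb
security camera export: 3.684 Mbps × 3180 s × 1.07 = 12535.2 Mb
conference talk: 6.184 Mbps × 2520 s × 1.07 = 16674.5 Mb
Total: 57012.7 Mb = 7126.6 MB.
At 500 Mbps: 57012.7 / 500 = 114 s ≈ 1.9 minutes.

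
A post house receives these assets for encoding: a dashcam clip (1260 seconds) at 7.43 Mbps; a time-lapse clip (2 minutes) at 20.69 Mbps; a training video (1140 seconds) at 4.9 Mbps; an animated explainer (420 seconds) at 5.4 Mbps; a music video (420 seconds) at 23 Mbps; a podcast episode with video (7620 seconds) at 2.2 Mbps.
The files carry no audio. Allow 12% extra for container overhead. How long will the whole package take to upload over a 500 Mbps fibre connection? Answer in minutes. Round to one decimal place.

1.7 minutes

dashcam clip: 7.430 Mbps × 1260 s × 1.12 = 10485.2 Mb
time-lapse clip: 20.690 Mbps × 120 s × 1.12 = 2780.7 Mb
training video: 4.900 Mbps × 1140 s × 1.12 = 6256.3 Mb
animated explainer: 5.400 Mbps × 420 s × 1.12 = 2540.2 Mb
music video: 23.000 Mbps × 420 s × 1.12 = 10819.2 Mb
podcast episode with video: 2.200 Mbps × 7620 s × 1.12 = 18775.7 Mb
Total: 51657.3 Mb = 6457.2 MB.
At 500 Mbps: 51657.3 / 500 = 103 s ≈ 1.72 minutes.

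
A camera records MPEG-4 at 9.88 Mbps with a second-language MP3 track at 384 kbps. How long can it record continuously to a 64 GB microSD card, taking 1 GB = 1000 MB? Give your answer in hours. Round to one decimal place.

Audio: 384 kbps = 0.384 Mbps.
Total bitrate: 9.88 + 0.384 = 10.264 Mbps.
Capacity: 64 GB = 512,000 Mb.
Recording time: 512,000 / 10.264 = 49,883 s ≈ 13.9 hours.

13.9 hours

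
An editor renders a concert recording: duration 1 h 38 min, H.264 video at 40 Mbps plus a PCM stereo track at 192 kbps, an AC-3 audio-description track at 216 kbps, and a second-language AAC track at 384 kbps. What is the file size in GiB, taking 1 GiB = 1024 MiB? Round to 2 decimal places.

1 h 38 min = 98 min = 5880 s
Audio total: 192 + 216 + 384 = 792 kbps = 0.792 Mbps.
Total bitrate: 40 + 0.792 = 40.792 Mbps.
Stream data: 40.792 Mbps × 5880 s = 239857.0 Mb.
239,857 Mb = 29,982,120,000 bytes ÷ 1,073,741,824 = 27.92 GiB.

27.92 GiB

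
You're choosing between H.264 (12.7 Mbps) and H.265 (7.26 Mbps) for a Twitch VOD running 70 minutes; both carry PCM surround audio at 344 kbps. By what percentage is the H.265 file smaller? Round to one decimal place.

41.7%

70 min = 4200 s
Audio: 344 kbps = 0.344 Mbps.
H.264: 13.044 Mbps × 4200 s = 54784.8 Mb = 6.378 GiB.
H.265: 7.604 Mbps × 4200 s = 31936.8 Mb = 3.718 GiB.
Reduction: (1 − 3.718/6.378) × 100 = 41.70%.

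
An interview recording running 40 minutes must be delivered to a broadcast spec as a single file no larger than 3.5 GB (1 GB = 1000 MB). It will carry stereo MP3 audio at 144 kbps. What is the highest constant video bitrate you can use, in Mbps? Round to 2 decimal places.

Budget: 3.5 GB = 28000.0 Mb.
40 min = 2400 s
Total bitrate budget: 28000.0 Mb / 2400 s = 11.667 Mbps.
Audio: 144 kbps = 0.144 Mbps.
Video: 11.667 − 0.144 = 11.523 Mbps.

11.52 Mbps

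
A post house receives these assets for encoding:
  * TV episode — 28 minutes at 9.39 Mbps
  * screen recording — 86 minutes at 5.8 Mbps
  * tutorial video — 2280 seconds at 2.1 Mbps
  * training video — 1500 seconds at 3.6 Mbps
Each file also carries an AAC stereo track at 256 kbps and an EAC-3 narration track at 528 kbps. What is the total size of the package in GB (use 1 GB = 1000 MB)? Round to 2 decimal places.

8.03 GB

Audio total: 256 + 528 = 784 kbps = 0.784 Mbps.
TV episode: 10.174 Mbps × 1680 s = 17092.3 Mb
screen recording: 6.584 Mbps × 5160 s = 33973.4 Mb
tutorial video: 2.884 Mbps × 2280 s = 6575.5 Mb
training video: 4.384 Mbps × 1500 s = 6576.0 Mb
Total: 64217.3 Mb = 8027.2 MB.
= 8.027 GB.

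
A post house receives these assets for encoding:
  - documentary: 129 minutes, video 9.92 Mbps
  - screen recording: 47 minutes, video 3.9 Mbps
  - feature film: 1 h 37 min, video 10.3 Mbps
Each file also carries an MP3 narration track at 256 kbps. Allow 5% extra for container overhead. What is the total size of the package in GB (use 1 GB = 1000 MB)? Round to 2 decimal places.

Audio: 256 kbps = 0.256 Mbps.
documentary: 10.176 Mbps × 7740 s × 1.05 = 82700.4 Mb
screen recording: 4.156 Mbps × 2820 s × 1.05 = 12305.9 Mb
feature film: 10.556 Mbps × 5820 s × 1.05 = 64507.7 Mb
Total: 159514.0 Mb = 19939.2 MB.
= 19.94 GB.

19.94 GB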